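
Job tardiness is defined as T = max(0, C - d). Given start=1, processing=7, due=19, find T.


Completion = start + processing = 1 + 7 = 8
Tardiness = max(0, C - d) = max(0, 8 - 19)
= max(0, -11)
= 0


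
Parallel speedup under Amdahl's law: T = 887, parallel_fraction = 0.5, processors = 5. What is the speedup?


Amdahl's law: T_p = T × ((1-p) + p/N)
= 887 × ((1-0.5) + 0.5/5)
= 887 × (0.50 + 0.1000)
= 887 × 0.6000
= 532.20
Speedup = 887/532.20
= 1.67×


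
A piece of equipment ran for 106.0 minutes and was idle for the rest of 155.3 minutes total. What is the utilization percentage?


Utilization = busy / total × 100
= 106.0 / 155.3 × 100
= 68.3%


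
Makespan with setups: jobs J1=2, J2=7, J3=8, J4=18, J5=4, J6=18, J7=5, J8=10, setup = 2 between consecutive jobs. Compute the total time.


Makespan = Σ processing + (n-1) × setup
= (2 + 7 + 8 + 18 + 4 + 18 + 5 + 10) + (8-1)×2
= 72 + 14
= 86 time units


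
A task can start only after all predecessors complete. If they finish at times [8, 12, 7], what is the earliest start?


ES = max of all predecessor completion times
Predecessors: [8, 12, 7]
ES = max(8, 12, 7)
= 12


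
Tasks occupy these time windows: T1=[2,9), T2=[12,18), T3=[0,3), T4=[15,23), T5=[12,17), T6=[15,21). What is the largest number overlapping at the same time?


Check each time point for overlaps:
  t=15: 4 tasks active (T2, T4, T5, T6)
Max concurrent = 4


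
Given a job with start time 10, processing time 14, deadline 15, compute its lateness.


Completion = 10 + 14 = 24
Lateness = C - d = 24 - 15
= 9


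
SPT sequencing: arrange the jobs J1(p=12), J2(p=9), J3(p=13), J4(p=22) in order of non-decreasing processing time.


SPT: sort by shortest processing time
  J2: p=9
  J1: p=12
  J3: p=13
  J4: p=22
Order: J2 → J1 → J3 → J4


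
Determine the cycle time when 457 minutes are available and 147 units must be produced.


Cycle time = available time / demand
= 457 / 147
= 3.11 min/unit


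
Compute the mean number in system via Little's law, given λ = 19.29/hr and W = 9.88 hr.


Little's law: L = λ × W
= 19.29 × 9.88
= 190.59


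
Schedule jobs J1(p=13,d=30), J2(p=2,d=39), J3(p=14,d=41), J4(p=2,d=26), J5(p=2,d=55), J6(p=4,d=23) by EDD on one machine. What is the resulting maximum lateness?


EDD order: J6 → J4 → J1 → J2 → J3 → J5
Completion and lateness:
  J6: C=4, d=23, L=4-23=-19
  J4: C=6, d=26, L=6-26=-20
  J1: C=19, d=30, L=19-30=-11
  J2: C=21, d=39, L=21-39=-18
  J3: C=35, d=41, L=35-41=-6
  J5: C=37, d=55, L=37-55=-18
Lmax = max(-19, -20, -11, -18, -6, -18)
= -6


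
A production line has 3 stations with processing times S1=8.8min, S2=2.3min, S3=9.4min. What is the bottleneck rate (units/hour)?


Bottleneck = longest station time
Station times: [8.8, 2.3, 9.4]
Max = 9.4 min
Rate = 60 / 9.4
= 6.38 units/hour (bottleneck: 9.4min)


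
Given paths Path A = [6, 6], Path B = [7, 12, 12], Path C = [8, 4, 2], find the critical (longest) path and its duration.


Path A: 6 + 6 = 12
Path B: 7 + 12 + 12 = 31
Path C: 8 + 4 + 2 = 14
Critical path = longest = max(12, 31, 14)
= 31 (Path B)


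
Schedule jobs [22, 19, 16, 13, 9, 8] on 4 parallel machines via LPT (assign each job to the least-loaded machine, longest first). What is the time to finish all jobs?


Jobs (LPT sorted): [22, 19, 16, 13, 9, 8]
Machines: 4
  J=22 → Machine 1 (load: 0+22=22)
  J=19 → Machine 2 (load: 0+19=19)
  J=16 → Machine 3 (load: 0+16=16)
  J=13 → Machine 4 (load: 0+13=13)
  J=9 → Machine 4 (load: 13+9=22)
  J=8 → Machine 3 (load: 16+8=24)
Machine loads: [22, 19, 24, 22]
Makespan = max = 24 time units


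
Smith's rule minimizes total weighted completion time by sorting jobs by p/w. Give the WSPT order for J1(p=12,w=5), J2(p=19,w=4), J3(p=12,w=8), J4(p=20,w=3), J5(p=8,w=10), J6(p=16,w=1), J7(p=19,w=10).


WSPT (Smith's rule): sort by p/w ascending
  J5: p/w = 8/10 = 0.800
  J3: p/w = 12/8 = 1.500
  J7: p/w = 19/10 = 1.900
  J1: p/w = 12/5 = 2.400
  J2: p/w = 19/4 = 4.750
  J4: p/w = 20/3 = 6.667
  J6: p/w = 16/1 = 16.000
Order: J5 → J3 → J7 → J1 → J2 → J4 → J6


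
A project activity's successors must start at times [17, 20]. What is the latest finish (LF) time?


LF = min of all successor start times
Successors start at: [17, 20]
LF = min(17, 20)
= 17


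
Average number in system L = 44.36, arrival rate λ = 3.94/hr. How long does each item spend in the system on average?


Little's law: L = λW → W = L / λ
= 44.36 / 3.94
= 11.26 hours


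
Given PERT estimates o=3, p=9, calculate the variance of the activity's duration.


σ² = ((p - o) / 6)² = (p - o)² / 36
= (9 - 3)² / 36
= 6² / 36
= 36 / 36
= 1.0000


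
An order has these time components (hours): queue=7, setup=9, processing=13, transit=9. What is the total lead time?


Lead time = queue + setup + processing + transit
= 7 + 9 + 13 + 9
= 38 hours


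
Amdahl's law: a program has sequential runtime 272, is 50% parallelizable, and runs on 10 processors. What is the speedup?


Amdahl's law: T_p = T × ((1-p) + p/N)
= 272 × ((1-0.5) + 0.5/10)
= 272 × (0.50 + 0.0500)
= 272 × 0.5500
= 149.60
Speedup = 272/149.60
= 1.82×


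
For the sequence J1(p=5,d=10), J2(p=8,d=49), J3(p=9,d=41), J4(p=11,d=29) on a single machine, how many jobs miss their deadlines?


Completion vs due date:
  J1: C=5, d=10 → on time
  J2: C=13, d=49 → on time
  J3: C=22, d=41 → on time
  J4: C=33, d=29 → TARDY
Tardy jobs: J4
Count = 1


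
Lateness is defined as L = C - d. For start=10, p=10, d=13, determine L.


Completion = 10 + 10 = 20
Lateness = C - d = 20 - 13
= 7


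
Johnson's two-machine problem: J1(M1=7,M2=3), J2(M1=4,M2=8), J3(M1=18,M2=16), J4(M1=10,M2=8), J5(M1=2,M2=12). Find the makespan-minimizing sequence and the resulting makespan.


Johnson's rule:
Group 1 (M1≤M2, sort by M1): ['J5', 'J2']
Group 2 (M1>M2, sort desc M2): ['J3', 'J4', 'J1']
Sequence: J5 → J2 → J3 → J4 → J1
Makespan calculation:
  J5: M1 done=2, M2 done=14
  J2: M1 done=6, M2 done=22
  J3: M1 done=24, M2 done=40
  J4: M1 done=34, M2 done=48
  J1: M1 done=41, M2 done=51
= Sequence: J5 → J2 → J3 → J4 → J1, Makespan: 51


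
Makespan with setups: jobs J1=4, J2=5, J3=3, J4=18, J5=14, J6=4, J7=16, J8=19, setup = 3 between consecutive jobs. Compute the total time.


Makespan = Σ processing + (n-1) × setup
= (4 + 5 + 3 + 18 + 14 + 4 + 16 + 19) + (8-1)×3
= 83 + 21
= 104 time units


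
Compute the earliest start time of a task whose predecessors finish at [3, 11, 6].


ES = max of all predecessor completion times
Predecessors: [3, 11, 6]
ES = max(3, 11, 6)
= 11


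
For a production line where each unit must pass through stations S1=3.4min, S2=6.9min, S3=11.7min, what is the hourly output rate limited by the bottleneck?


Bottleneck = longest station time
Station times: [3.4, 6.9, 11.7]
Max = 11.7 min
Rate = 60 / 11.7
= 5.13 units/hour (bottleneck: 11.7min)


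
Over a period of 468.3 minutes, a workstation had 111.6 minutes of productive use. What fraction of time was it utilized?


Utilization = busy / total × 100
= 111.6 / 468.3 × 100
= 23.8%


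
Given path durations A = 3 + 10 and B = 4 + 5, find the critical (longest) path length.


Path A: 3 + 10 = 13
Path B: 4 + 5 = 9
Critical path = longest = max(13, 9)
= 13 (Path A)


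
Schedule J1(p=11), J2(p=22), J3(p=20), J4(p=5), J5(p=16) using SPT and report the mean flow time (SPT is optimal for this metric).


SPT order: J4 → J1 → J5 → J3 → J2
Completion times:
  J4: C=5
  J1: C=16
  J5: C=32
  J3: C=52
  J2: C=74
Sum = 179, n = 5
Mean flow = 179/5
= 35.80


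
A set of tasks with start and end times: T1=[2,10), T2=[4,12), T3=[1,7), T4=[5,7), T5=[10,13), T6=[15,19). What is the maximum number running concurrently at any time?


Check each time point for overlaps:
  t=5: 4 tasks active (T1, T2, T3, T4)
Max concurrent = 4


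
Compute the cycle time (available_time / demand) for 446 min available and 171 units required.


Cycle time = available time / demand
= 446 / 171
= 2.61 min/unit


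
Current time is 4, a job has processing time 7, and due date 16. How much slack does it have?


Slack = due - current_time - processing
= 16 - 4 - 7
= 5


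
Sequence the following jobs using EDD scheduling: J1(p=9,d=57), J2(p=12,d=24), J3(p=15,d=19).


EDD: sort by earliest due date
  J3: d=19, p=15
  J2: d=24, p=12
  J1: d=57, p=9
Order: J3 → J2 → J1


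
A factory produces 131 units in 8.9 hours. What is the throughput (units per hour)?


Throughput = units / time
= 131 / 8.9
= 14.7 units/hour


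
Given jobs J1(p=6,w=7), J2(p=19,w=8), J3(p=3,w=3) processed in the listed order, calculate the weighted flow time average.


Completion times:
  J1: C=6, w×C=7×6=42
  J2: C=25, w×C=8×25=200
  J3: C=28, w×C=3×28=84
Sum w×C = 326
Sum w = 18
Weighted avg = 326/18
= 18.11


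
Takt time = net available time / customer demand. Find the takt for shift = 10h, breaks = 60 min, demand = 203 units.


Available = 10×60 - 60 = 540 min
Takt time = 540 / 203
= 2.66 min/unit


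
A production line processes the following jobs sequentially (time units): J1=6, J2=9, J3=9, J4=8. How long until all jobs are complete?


Sequential makespan: sum all processing times
= 6 + 9 + 9 + 8
= 32 time units


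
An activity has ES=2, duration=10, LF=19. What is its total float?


EF = ES + duration = 2 + 10 = 12
LS = LF - duration = 19 - 10 = 9
Total Float = LF - EF = 19 - 12
(or LS - ES = 9 - 2)
= 7


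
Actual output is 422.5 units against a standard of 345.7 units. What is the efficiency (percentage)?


Efficiency = (actual / standard) × 100
= (422.5 / 345.7) × 100
= 122.2%


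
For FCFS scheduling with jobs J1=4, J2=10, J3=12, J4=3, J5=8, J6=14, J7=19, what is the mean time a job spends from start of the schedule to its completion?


Completion times:
  J1: completes at 4
  J2: completes at 14
  J3: completes at 26
  J4: completes at 29
  J5: completes at 37
  J6: completes at 51
  J7: completes at 70
Sum = 231
Average = 231/7
= 33.00


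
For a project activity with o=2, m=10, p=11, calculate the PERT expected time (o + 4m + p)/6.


te = (o + 4m + p) / 6
= (2 + 4×10 + 11) / 6
= (2 + 40 + 11) / 6
= 53 / 6
= 8.83


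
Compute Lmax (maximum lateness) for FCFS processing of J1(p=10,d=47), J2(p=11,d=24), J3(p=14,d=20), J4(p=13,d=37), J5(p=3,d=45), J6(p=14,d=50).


Lateness per job (L = C - d):
  J1: C=10, d=47, L=-37
  J2: C=21, d=24, L=-3
  J3: C=35, d=20, L=15
  J4: C=48, d=37, L=11
  J5: C=51, d=45, L=6
  J6: C=65, d=50, L=15
Lmax = max(-37, -3, 15, 11, 6, 15)
= 15


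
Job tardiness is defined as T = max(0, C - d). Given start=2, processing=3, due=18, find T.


Completion = start + processing = 2 + 3 = 5
Tardiness = max(0, C - d) = max(0, 5 - 18)
= max(0, -13)
= 0


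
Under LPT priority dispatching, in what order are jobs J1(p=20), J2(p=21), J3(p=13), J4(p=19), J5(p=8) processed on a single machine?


LPT: sort by longest processing time first
  J2: p=21
  J1: p=20
  J4: p=19
  J3: p=13
  J5: p=8
Order: J2 → J1 → J4 → J3 → J5


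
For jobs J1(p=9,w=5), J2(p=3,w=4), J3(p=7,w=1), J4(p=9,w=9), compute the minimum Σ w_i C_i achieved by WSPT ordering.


WSPT order (by p/w): J2 → J4 → J1 → J3
  J2: C=3, w·C=4×3=12
  J4: C=12, w·C=9×12=108
  J1: C=21, w·C=5×21=105
  J3: C=28, w·C=1×28=28
Σ w·C = 253
= 253


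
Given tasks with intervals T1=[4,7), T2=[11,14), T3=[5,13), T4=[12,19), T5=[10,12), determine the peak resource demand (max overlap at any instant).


Check each time point for overlaps:
  t=11: 3 tasks active (T2, T3, T5)
Max concurrent = 3


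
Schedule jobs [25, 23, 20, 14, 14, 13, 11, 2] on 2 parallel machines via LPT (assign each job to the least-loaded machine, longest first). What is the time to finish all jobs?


Jobs (LPT sorted): [25, 23, 20, 14, 14, 13, 11, 2]
Machines: 2
  J=25 → Machine 1 (load: 0+25=25)
  J=23 → Machine 2 (load: 0+23=23)
  J=20 → Machine 2 (load: 23+20=43)
  J=14 → Machine 1 (load: 25+14=39)
  J=14 → Machine 1 (load: 39+14=53)
  J=13 → Machine 2 (load: 43+13=56)
  J=11 → Machine 1 (load: 53+11=64)
  J=2 → Machine 2 (load: 56+2=58)
Machine loads: [64, 58]
Makespan = max = 64 time units


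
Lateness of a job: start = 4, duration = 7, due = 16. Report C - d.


Completion = 4 + 7 = 11
Lateness = C - d = 11 - 16
= -5


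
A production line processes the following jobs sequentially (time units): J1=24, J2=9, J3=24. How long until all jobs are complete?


Sequential makespan: sum all processing times
= 24 + 9 + 24
= 57 time units


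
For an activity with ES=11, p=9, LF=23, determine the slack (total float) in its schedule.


EF = ES + duration = 11 + 9 = 20
LS = LF - duration = 23 - 9 = 14
Total Float = LF - EF = 23 - 20
(or LS - ES = 14 - 11)
= 3


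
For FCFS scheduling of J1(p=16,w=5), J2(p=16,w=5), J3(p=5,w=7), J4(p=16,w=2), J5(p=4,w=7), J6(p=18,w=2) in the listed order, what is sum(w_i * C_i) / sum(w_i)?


Completion times:
  J1: C=16, w×C=5×16=80
  J2: C=32, w×C=5×32=160
  J3: C=37, w×C=7×37=259
  J4: C=53, w×C=2×53=106
  J5: C=57, w×C=7×57=399
  J6: C=75, w×C=2×75=150
Sum w×C = 1154
Sum w = 28
Weighted avg = 1154/28
= 41.21


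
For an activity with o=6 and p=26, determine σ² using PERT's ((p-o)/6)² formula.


σ² = ((p - o) / 6)² = (p - o)² / 36
= (26 - 6)² / 36
= 20² / 36
= 400 / 36
= 11.1111


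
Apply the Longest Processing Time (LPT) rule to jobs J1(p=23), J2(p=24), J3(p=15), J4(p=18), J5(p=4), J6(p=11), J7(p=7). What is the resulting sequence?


LPT: sort by longest processing time first
  J2: p=24
  J1: p=23
  J4: p=18
  J3: p=15
  J6: p=11
  J7: p=7
  J5: p=4
Order: J2 → J1 → J4 → J3 → J6 → J7 → J5


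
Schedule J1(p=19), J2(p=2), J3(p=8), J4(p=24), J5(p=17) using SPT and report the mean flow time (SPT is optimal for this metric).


SPT order: J2 → J3 → J5 → J1 → J4
Completion times:
  J2: C=2
  J3: C=10
  J5: C=27
  J1: C=46
  J4: C=70
Sum = 155, n = 5
Mean flow = 155/5
= 31.00


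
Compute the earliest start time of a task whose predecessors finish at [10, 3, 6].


ES = max of all predecessor completion times
Predecessors: [10, 3, 6]
ES = max(10, 3, 6)
= 10


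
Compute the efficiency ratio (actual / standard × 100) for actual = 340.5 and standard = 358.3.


Efficiency = (actual / standard) × 100
= (340.5 / 358.3) × 100
= 95.0%


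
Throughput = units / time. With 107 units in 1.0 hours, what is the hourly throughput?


Throughput = units / time
= 107 / 1.0
= 107.0 units/hour


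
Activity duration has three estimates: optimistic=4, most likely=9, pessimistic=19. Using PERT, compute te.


te = (o + 4m + p) / 6
= (4 + 4×9 + 19) / 6
= (4 + 36 + 19) / 6
= 59 / 6
= 9.83


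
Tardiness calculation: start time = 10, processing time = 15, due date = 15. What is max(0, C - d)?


Completion = start + processing = 10 + 15 = 25
Tardiness = max(0, C - d) = max(0, 25 - 15)
= max(0, 10)
= 10


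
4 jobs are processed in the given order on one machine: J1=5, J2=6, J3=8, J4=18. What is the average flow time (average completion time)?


Completion times:
  J1: completes at 5
  J2: completes at 11
  J3: completes at 19
  J4: completes at 37
Sum = 72
Average = 72/4
= 18.00


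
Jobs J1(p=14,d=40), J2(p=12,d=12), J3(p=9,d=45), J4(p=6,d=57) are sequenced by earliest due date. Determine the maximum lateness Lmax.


EDD order: J2 → J1 → J3 → J4
Completion and lateness:
  J2: C=12, d=12, L=12-12=0
  J1: C=26, d=40, L=26-40=-14
  J3: C=35, d=45, L=35-45=-10
  J4: C=41, d=57, L=41-57=-16
Lmax = max(0, -14, -10, -16)
= 0


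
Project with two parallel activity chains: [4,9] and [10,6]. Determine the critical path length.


Path A: 4 + 9 = 13
Path B: 10 + 6 = 16
Critical path = longest = max(13, 16)
= 16 (Path B)


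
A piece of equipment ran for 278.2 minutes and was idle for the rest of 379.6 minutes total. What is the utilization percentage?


Utilization = busy / total × 100
= 278.2 / 379.6 × 100
= 73.3%


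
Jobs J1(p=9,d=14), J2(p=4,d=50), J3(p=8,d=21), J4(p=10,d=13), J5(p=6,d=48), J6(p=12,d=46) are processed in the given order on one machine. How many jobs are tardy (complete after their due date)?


Completion vs due date:
  J1: C=9, d=14 → on time
  J2: C=13, d=50 → on time
  J3: C=21, d=21 → on time
  J4: C=31, d=13 → TARDY
  J5: C=37, d=48 → on time
  J6: C=49, d=46 → TARDY
Tardy jobs: J4, J6
Count = 2


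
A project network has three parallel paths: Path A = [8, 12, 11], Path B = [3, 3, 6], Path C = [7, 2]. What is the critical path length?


Path A: 8 + 12 + 11 = 31
Path B: 3 + 3 + 6 = 12
Path C: 7 + 2 = 9
Critical path = longest = max(31, 12, 9)
= 31 (Path A)


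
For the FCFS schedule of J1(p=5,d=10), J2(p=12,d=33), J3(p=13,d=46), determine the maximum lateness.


Lateness per job (L = C - d):
  J1: C=5, d=10, L=-5
  J2: C=17, d=33, L=-16
  J3: C=30, d=46, L=-16
Lmax = max(-5, -16, -16)
= -5


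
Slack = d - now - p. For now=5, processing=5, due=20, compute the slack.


Slack = due - current_time - processing
= 20 - 5 - 5
= 10


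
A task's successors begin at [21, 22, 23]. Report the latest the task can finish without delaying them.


LF = min of all successor start times
Successors start at: [21, 22, 23]
LF = min(21, 22, 23)
= 21


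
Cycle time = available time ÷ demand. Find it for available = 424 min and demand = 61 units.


Cycle time = available time / demand
= 424 / 61
= 6.95 min/unit


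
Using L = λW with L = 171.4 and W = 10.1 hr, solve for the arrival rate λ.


Little's law: L = λW → λ = L / W
= 171.4 / 10.1
= 16.97 per hour


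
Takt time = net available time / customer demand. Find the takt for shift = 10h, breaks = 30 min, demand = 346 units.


Available = 10×60 - 30 = 570 min
Takt time = 570 / 346
= 1.65 min/unit


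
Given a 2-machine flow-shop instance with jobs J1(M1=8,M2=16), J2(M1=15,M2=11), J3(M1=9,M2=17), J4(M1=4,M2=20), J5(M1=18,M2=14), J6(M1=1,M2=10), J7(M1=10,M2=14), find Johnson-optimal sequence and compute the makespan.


Johnson's rule:
Group 1 (M1≤M2, sort by M1): ['J6', 'J4', 'J1', 'J3', 'J7']
Group 2 (M1>M2, sort desc M2): ['J5', 'J2']
Sequence: J6 → J4 → J1 → J3 → J7 → J5 → J2
Makespan calculation:
  J6: M1 done=1, M2 done=11
  J4: M1 done=5, M2 done=31
  J1: M1 done=13, M2 done=47
  J3: M1 done=22, M2 done=64
  J7: M1 done=32, M2 done=78
  J5: M1 done=50, M2 done=92
  J2: M1 done=65, M2 done=103
= Sequence: J6 → J4 → J1 → J3 → J7 → J5 → J2, Makespan: 103


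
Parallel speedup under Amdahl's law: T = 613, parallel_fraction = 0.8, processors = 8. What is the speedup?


Amdahl's law: T_p = T × ((1-p) + p/N)
= 613 × ((1-0.8) + 0.8/8)
= 613 × (0.20 + 0.1000)
= 613 × 0.3000
= 183.90
Speedup = 613/183.90
= 3.33×


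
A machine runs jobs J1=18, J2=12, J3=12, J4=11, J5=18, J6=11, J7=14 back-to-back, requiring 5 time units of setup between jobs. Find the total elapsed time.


Makespan = Σ processing + (n-1) × setup
= (18 + 12 + 12 + 11 + 18 + 11 + 14) + (7-1)×5
= 96 + 30
= 126 time units


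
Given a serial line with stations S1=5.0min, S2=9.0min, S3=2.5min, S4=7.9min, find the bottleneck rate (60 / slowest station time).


Bottleneck = longest station time
Station times: [5.0, 9.0, 2.5, 7.9]
Max = 9.0 min
Rate = 60 / 9.0
= 6.67 units/hour (bottleneck: 9.0min)


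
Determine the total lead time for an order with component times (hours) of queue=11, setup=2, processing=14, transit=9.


Lead time = queue + setup + processing + transit
= 11 + 2 + 14 + 9
= 36 hours


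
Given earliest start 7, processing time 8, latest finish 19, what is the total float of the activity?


EF = ES + duration = 7 + 8 = 15
LS = LF - duration = 19 - 8 = 11
Total Float = LF - EF = 19 - 15
(or LS - ES = 11 - 7)
= 4


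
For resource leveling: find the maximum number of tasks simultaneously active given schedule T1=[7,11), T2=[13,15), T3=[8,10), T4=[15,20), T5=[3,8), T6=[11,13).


Check each time point for overlaps:
  t=7: 2 tasks active (T1, T5)
Max concurrent = 2


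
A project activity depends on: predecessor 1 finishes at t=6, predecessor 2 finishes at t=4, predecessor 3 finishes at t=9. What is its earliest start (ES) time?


ES = max of all predecessor completion times
Predecessors: [6, 4, 9]
ES = max(6, 4, 9)
= 9


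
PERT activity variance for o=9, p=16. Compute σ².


σ² = ((p - o) / 6)² = (p - o)² / 36
= (16 - 9)² / 36
= 7² / 36
= 49 / 36
= 1.3611


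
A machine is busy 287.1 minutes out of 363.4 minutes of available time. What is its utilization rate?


Utilization = busy / total × 100
= 287.1 / 363.4 × 100
= 79.0%


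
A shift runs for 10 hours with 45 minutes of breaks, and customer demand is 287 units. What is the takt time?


Available = 10×60 - 45 = 555 min
Takt time = 555 / 287
= 1.93 min/unit


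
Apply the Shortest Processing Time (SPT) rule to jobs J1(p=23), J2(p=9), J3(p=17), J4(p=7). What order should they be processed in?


SPT: sort by shortest processing time
  J4: p=7
  J2: p=9
  J3: p=17
  J1: p=23
Order: J4 → J2 → J3 → J1


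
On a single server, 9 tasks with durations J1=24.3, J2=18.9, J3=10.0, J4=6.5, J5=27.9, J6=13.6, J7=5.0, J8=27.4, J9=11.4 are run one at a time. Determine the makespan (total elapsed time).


Sequential makespan: sum all processing times
= 24.3 + 18.9 + 10.0 + 6.5 + 27.9 + 13.6 + 5.0 + 27.4 + 11.4
= 145.0 time units


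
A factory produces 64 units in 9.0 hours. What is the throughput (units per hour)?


Throughput = units / time
= 64 / 9.0
= 7.1 units/hour


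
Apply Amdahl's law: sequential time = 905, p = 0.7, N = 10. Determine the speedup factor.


Amdahl's law: T_p = T × ((1-p) + p/N)
= 905 × ((1-0.7) + 0.7/10)
= 905 × (0.30 + 0.0700)
= 905 × 0.3700
= 334.85
Speedup = 905/334.85
= 2.70×


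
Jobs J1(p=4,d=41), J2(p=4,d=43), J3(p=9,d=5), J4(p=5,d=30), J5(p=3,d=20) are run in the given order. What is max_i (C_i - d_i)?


Lateness per job (L = C - d):
  J1: C=4, d=41, L=-37
  J2: C=8, d=43, L=-35
  J3: C=17, d=5, L=12
  J4: C=22, d=30, L=-8
  J5: C=25, d=20, L=5
Lmax = max(-37, -35, 12, -8, 5)
= 12


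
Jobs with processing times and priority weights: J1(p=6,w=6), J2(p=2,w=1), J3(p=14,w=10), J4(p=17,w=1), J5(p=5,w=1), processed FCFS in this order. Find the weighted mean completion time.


Completion times:
  J1: C=6, w×C=6×6=36
  J2: C=8, w×C=1×8=8
  J3: C=22, w×C=10×22=220
  J4: C=39, w×C=1×39=39
  J5: C=44, w×C=1×44=44
Sum w×C = 347
Sum w = 19
Weighted avg = 347/19
= 18.26


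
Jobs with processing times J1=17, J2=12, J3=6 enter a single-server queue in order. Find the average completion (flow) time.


Completion times:
  J1: completes at 17
  J2: completes at 29
  J3: completes at 35
Sum = 81
Average = 81/3
= 27.00


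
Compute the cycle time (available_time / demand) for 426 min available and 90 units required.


Cycle time = available time / demand
= 426 / 90
= 4.73 min/unit


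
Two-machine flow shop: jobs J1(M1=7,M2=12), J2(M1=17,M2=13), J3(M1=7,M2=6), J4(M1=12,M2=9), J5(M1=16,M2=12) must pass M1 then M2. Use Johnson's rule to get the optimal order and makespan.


Johnson's rule:
Group 1 (M1≤M2, sort by M1): ['J1']
Group 2 (M1>M2, sort desc M2): ['J2', 'J5', 'J4', 'J3']
Sequence: J1 → J2 → J5 → J4 → J3
Makespan calculation:
  J1: M1 done=7, M2 done=19
  J2: M1 done=24, M2 done=37
  J5: M1 done=40, M2 done=52
  J4: M1 done=52, M2 done=61
  J3: M1 done=59, M2 done=67
= Sequence: J1 → J2 → J5 → J4 → J3, Makespan: 67


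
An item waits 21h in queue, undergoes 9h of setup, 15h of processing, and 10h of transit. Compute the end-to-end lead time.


Lead time = queue + setup + processing + transit
= 21 + 9 + 15 + 10
= 55 hours


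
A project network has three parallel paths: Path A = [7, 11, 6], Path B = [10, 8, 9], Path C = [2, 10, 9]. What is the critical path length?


Path A: 7 + 11 + 6 = 24
Path B: 10 + 8 + 9 = 27
Path C: 2 + 10 + 9 = 21
Critical path = longest = max(24, 27, 21)
= 27 (Path B)


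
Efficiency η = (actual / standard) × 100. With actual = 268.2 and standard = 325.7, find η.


Efficiency = (actual / standard) × 100
= (268.2 / 325.7) × 100
= 82.3%


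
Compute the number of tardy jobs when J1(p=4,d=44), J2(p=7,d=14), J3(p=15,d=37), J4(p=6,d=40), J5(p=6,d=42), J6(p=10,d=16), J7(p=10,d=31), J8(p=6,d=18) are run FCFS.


Completion vs due date:
  J1: C=4, d=44 → on time
  J2: C=11, d=14 → on time
  J3: C=26, d=37 → on time
  J4: C=32, d=40 → on time
  J5: C=38, d=42 → on time
  J6: C=48, d=16 → TARDY
  J7: C=58, d=31 → TARDY
  J8: C=64, d=18 → TARDY
Tardy jobs: J6, J7, J8
Count = 3


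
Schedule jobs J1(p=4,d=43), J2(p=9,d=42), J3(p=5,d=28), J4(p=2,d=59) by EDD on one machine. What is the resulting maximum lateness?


EDD order: J3 → J2 → J1 → J4
Completion and lateness:
  J3: C=5, d=28, L=5-28=-23
  J2: C=14, d=42, L=14-42=-28
  J1: C=18, d=43, L=18-43=-25
  J4: C=20, d=59, L=20-59=-39
Lmax = max(-23, -28, -25, -39)
= -23


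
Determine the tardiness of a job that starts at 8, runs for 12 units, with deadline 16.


Completion = start + processing = 8 + 12 = 20
Tardiness = max(0, C - d) = max(0, 20 - 16)
= max(0, 4)
= 4


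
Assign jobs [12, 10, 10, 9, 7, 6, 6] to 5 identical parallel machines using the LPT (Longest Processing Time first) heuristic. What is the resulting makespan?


Jobs (LPT sorted): [12, 10, 10, 9, 7, 6, 6]
Machines: 5
  J=12 → Machine 1 (load: 0+12=12)
  J=10 → Machine 2 (load: 0+10=10)
  J=10 → Machine 3 (load: 0+10=10)
  J=9 → Machine 4 (load: 0+9=9)
  J=7 → Machine 5 (load: 0+7=7)
  J=6 → Machine 5 (load: 7+6=13)
  J=6 → Machine 4 (load: 9+6=15)
Machine loads: [12, 10, 10, 15, 13]
Makespan = max = 15 time units


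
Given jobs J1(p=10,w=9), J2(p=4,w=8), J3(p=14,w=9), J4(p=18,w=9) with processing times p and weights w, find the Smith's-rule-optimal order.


WSPT (Smith's rule): sort by p/w ascending
  J2: p/w = 4/8 = 0.500
  J1: p/w = 10/9 = 1.111
  J3: p/w = 14/9 = 1.556
  J4: p/w = 18/9 = 2.000
Order: J2 → J1 → J3 → J4


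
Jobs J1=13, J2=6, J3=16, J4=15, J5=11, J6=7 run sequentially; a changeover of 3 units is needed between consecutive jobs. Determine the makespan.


Makespan = Σ processing + (n-1) × setup
= (13 + 6 + 16 + 15 + 11 + 7) + (6-1)×3
= 68 + 15
= 83 time units


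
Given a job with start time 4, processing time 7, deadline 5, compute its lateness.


Completion = 4 + 7 = 11
Lateness = C - d = 11 - 5
= 6


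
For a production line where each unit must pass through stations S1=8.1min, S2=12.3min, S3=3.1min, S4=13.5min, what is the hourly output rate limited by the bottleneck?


Bottleneck = longest station time
Station times: [8.1, 12.3, 3.1, 13.5]
Max = 13.5 min
Rate = 60 / 13.5
= 4.44 units/hour (bottleneck: 13.5min)


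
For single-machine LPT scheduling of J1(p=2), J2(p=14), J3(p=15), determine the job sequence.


LPT: sort by longest processing time first
  J3: p=15
  J2: p=14
  J1: p=2
Order: J3 → J2 → J1


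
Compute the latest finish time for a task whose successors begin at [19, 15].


LF = min of all successor start times
Successors start at: [19, 15]
LF = min(19, 15)
= 15


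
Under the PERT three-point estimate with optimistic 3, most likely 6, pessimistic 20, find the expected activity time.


te = (o + 4m + p) / 6
= (3 + 4×6 + 20) / 6
= (3 + 24 + 20) / 6
= 47 / 6
= 7.83


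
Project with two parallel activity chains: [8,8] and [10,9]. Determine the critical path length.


Path A: 8 + 8 = 16
Path B: 10 + 9 = 19
Critical path = longest = max(16, 19)
= 19 (Path B)


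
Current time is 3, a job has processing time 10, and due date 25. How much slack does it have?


Slack = due - current_time - processing
= 25 - 3 - 10
= 12


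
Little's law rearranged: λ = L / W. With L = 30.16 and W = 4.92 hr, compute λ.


Little's law: L = λW → λ = L / W
= 30.16 / 4.92
= 6.13 per hour


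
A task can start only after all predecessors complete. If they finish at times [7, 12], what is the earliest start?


ES = max of all predecessor completion times
Predecessors: [7, 12]
ES = max(7, 12)
= 12


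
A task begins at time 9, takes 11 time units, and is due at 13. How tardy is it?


Completion = start + processing = 9 + 11 = 20
Tardiness = max(0, C - d) = max(0, 20 - 13)
= max(0, 7)
= 7


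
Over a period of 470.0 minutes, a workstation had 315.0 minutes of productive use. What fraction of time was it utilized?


Utilization = busy / total × 100
= 315.0 / 470.0 × 100
= 67.0%


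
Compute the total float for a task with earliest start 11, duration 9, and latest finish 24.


EF = ES + duration = 11 + 9 = 20
LS = LF - duration = 24 - 9 = 15
Total Float = LF - EF = 24 - 20
(or LS - ES = 15 - 11)
= 4


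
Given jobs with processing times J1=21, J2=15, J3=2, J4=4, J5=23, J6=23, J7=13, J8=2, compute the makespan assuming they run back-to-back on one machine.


Sequential makespan: sum all processing times
= 21 + 15 + 2 + 4 + 23 + 23 + 13 + 2
= 103 time units


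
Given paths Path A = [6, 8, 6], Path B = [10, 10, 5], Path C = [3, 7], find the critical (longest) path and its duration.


Path A: 6 + 8 + 6 = 20
Path B: 10 + 10 + 5 = 25
Path C: 3 + 7 = 10
Critical path = longest = max(20, 25, 10)
= 25 (Path B)


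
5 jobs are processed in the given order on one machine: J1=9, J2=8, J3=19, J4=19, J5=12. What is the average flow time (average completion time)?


Completion times:
  J1: completes at 9
  J2: completes at 17
  J3: completes at 36
  J4: completes at 55
  J5: completes at 67
Sum = 184
Average = 184/5
= 36.80


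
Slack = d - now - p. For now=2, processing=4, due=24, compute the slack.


Slack = due - current_time - processing
= 24 - 2 - 4
= 18


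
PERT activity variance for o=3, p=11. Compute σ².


σ² = ((p - o) / 6)² = (p - o)² / 36
= (11 - 3)² / 36
= 8² / 36
= 64 / 36
= 1.7778


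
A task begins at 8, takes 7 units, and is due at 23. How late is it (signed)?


Completion = 8 + 7 = 15
Lateness = C - d = 15 - 23
= -8


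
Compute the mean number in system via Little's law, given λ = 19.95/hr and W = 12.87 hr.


Little's law: L = λ × W
= 19.95 × 12.87
= 256.76


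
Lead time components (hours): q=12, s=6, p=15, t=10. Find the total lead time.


Lead time = queue + setup + processing + transit
= 12 + 6 + 15 + 10
= 43 hours


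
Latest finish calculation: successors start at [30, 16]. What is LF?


LF = min of all successor start times
Successors start at: [30, 16]
LF = min(30, 16)
= 16


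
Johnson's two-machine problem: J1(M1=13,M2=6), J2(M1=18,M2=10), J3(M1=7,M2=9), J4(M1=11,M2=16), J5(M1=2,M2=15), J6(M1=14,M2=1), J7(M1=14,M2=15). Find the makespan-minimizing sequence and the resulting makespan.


Johnson's rule:
Group 1 (M1≤M2, sort by M1): ['J5', 'J3', 'J4', 'J7']
Group 2 (M1>M2, sort desc M2): ['J2', 'J1', 'J6']
Sequence: J5 → J3 → J4 → J7 → J2 → J1 → J6
Makespan calculation:
  J5: M1 done=2, M2 done=17
  J3: M1 done=9, M2 done=26
  J4: M1 done=20, M2 done=42
  J7: M1 done=34, M2 done=57
  J2: M1 done=52, M2 done=67
  J1: M1 done=65, M2 done=73
  J6: M1 done=79, M2 done=80
= Sequence: J5 → J3 → J4 → J7 → J2 → J1 → J6, Makespan: 80


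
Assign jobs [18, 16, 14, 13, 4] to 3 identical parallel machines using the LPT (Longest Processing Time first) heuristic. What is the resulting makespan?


Jobs (LPT sorted): [18, 16, 14, 13, 4]
Machines: 3
  J=18 → Machine 1 (load: 0+18=18)
  J=16 → Machine 2 (load: 0+16=16)
  J=14 → Machine 3 (load: 0+14=14)
  J=13 → Machine 3 (load: 14+13=27)
  J=4 → Machine 2 (load: 16+4=20)
Machine loads: [18, 20, 27]
Makespan = max = 27 time units


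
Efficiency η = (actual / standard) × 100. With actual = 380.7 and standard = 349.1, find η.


Efficiency = (actual / standard) × 100
= (380.7 / 349.1) × 100
= 109.1%


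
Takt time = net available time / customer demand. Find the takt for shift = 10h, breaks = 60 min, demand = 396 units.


Available = 10×60 - 60 = 540 min
Takt time = 540 / 396
= 1.36 min/unit


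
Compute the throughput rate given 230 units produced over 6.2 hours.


Throughput = units / time
= 230 / 6.2
= 37.1 units/hour


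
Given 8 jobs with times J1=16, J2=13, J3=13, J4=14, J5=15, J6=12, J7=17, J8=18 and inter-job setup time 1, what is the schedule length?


Makespan = Σ processing + (n-1) × setup
= (16 + 13 + 13 + 14 + 15 + 12 + 17 + 18) + (8-1)×1
= 118 + 7
= 125 time units


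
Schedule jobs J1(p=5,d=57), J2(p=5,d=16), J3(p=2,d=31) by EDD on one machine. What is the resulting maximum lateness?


EDD order: J2 → J3 → J1
Completion and lateness:
  J2: C=5, d=16, L=5-16=-11
  J3: C=7, d=31, L=7-31=-24
  J1: C=12, d=57, L=12-57=-45
Lmax = max(-11, -24, -45)
= -11


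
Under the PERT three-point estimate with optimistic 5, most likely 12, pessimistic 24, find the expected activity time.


te = (o + 4m + p) / 6
= (5 + 4×12 + 24) / 6
= (5 + 48 + 24) / 6
= 77 / 6
= 12.83


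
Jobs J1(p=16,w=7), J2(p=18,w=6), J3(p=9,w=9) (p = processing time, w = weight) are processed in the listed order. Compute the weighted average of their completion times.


Completion times:
  J1: C=16, w×C=7×16=112
  J2: C=34, w×C=6×34=204
  J3: C=43, w×C=9×43=387
Sum w×C = 703
Sum w = 22
Weighted avg = 703/22
= 31.95


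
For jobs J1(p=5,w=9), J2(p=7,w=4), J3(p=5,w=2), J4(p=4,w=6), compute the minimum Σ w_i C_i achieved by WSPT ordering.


WSPT order (by p/w): J1 → J4 → J2 → J3
  J1: C=5, w·C=9×5=45
  J4: C=9, w·C=6×9=54
  J2: C=16, w·C=4×16=64
  J3: C=21, w·C=2×21=42
Σ w·C = 205
= 205


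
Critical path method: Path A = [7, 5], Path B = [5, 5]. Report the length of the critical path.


Path A: 7 + 5 = 12
Path B: 5 + 5 = 10
Critical path = longest = max(12, 10)
= 12 (Path A)


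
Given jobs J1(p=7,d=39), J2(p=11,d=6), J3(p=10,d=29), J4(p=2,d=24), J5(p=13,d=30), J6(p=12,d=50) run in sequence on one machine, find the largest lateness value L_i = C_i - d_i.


Lateness per job (L = C - d):
  J1: C=7, d=39, L=-32
  J2: C=18, d=6, L=12
  J3: C=28, d=29, L=-1
  J4: C=30, d=24, L=6
  J5: C=43, d=30, L=13
  J6: C=55, d=50, L=5
Lmax = max(-32, 12, -1, 6, 13, 5)
= 13


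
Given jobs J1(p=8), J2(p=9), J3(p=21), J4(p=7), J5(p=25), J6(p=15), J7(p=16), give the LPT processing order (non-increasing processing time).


LPT: sort by longest processing time first
  J5: p=25
  J3: p=21
  J7: p=16
  J6: p=15
  J2: p=9
  J1: p=8
  J4: p=7
Order: J5 → J3 → J7 → J6 → J2 → J1 → J4


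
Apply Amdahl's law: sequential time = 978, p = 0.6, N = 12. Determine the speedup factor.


Amdahl's law: T_p = T × ((1-p) + p/N)
= 978 × ((1-0.6) + 0.6/12)
= 978 × (0.40 + 0.0500)
= 978 × 0.4500
= 440.10
Speedup = 978/440.10
= 2.22×


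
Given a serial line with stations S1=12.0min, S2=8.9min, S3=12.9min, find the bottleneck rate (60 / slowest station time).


Bottleneck = longest station time
Station times: [12.0, 8.9, 12.9]
Max = 12.9 min
Rate = 60 / 12.9
= 4.65 units/hour (bottleneck: 12.9min)


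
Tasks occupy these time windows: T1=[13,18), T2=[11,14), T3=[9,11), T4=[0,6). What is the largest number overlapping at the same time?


Check each time point for overlaps:
  t=13: 2 tasks active (T1, T2)
Max concurrent = 2


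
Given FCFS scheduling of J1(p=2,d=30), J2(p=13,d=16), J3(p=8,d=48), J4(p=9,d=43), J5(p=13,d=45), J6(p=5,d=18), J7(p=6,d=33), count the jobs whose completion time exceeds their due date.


Completion vs due date:
  J1: C=2, d=30 → on time
  J2: C=15, d=16 → on time
  J3: C=23, d=48 → on time
  J4: C=32, d=43 → on time
  J5: C=45, d=45 → on time
  J6: C=50, d=18 → TARDY
  J7: C=56, d=33 → TARDY
Tardy jobs: J6, J7
Count = 2


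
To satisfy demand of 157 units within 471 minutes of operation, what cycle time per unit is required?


Cycle time = available time / demand
= 471 / 157
= 3.00 min/unit


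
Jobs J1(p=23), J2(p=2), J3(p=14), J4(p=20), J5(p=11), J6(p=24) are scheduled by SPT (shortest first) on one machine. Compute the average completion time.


SPT order: J2 → J5 → J3 → J4 → J1 → J6
Completion times:
  J2: C=2
  J5: C=13
  J3: C=27
  J4: C=47
  J1: C=70
  J6: C=94
Sum = 253, n = 6
Mean flow = 253/6
= 42.17


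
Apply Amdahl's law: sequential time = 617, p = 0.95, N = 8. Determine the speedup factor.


Amdahl's law: T_p = T × ((1-p) + p/N)
= 617 × ((1-0.95) + 0.95/8)
= 617 × (0.05 + 0.1187)
= 617 × 0.1688
= 104.12
Speedup = 617/104.12
= 5.93×


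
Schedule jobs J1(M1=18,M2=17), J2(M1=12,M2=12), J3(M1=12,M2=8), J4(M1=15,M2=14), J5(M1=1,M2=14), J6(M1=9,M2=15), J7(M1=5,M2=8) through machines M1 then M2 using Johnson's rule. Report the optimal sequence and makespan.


Johnson's rule:
Group 1 (M1≤M2, sort by M1): ['J5', 'J7', 'J6', 'J2']
Group 2 (M1>M2, sort desc M2): ['J1', 'J4', 'J3']
Sequence: J5 → J7 → J6 → J2 → J1 → J4 → J3
Makespan calculation:
  J5: M1 done=1, M2 done=15
  J7: M1 done=6, M2 done=23
  J6: M1 done=15, M2 done=38
  J2: M1 done=27, M2 done=50
  J1: M1 done=45, M2 done=67
  J4: M1 done=60, M2 done=81
  J3: M1 done=72, M2 done=89
= Sequence: J5 → J7 → J6 → J2 → J1 → J4 → J3, Makespan: 89


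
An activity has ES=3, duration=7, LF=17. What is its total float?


EF = ES + duration = 3 + 7 = 10
LS = LF - duration = 17 - 7 = 10
Total Float = LF - EF = 17 - 10
(or LS - ES = 10 - 3)
= 7


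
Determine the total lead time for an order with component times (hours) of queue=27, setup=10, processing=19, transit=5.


Lead time = queue + setup + processing + transit
= 27 + 10 + 19 + 5
= 61 hours


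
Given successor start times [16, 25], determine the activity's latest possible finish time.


LF = min of all successor start times
Successors start at: [16, 25]
LF = min(16, 25)
= 16


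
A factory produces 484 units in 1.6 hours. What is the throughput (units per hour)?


Throughput = units / time
= 484 / 1.6
= 302.5 units/hour


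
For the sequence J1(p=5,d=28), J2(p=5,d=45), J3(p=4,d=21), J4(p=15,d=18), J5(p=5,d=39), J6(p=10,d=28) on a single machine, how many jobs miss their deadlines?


Completion vs due date:
  J1: C=5, d=28 → on time
  J2: C=10, d=45 → on time
  J3: C=14, d=21 → on time
  J4: C=29, d=18 → TARDY
  J5: C=34, d=39 → on time
  J6: C=44, d=28 → TARDY
Tardy jobs: J4, J6
Count = 2


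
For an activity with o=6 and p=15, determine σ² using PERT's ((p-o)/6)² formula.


σ² = ((p - o) / 6)² = (p - o)² / 36
= (15 - 6)² / 36
= 9² / 36
= 81 / 36
= 2.2500


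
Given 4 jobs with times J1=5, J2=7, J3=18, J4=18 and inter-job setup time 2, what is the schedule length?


Makespan = Σ processing + (n-1) × setup
= (5 + 7 + 18 + 18) + (4-1)×2
= 48 + 6
= 54 time units


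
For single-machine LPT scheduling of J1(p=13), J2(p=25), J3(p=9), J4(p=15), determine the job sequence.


LPT: sort by longest processing time first
  J2: p=25
  J4: p=15
  J1: p=13
  J3: p=9
Order: J2 → J4 → J1 → J3


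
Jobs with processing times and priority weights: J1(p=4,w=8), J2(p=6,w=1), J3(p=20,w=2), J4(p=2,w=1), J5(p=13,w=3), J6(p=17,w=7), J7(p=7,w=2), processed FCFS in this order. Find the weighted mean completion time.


Completion times:
  J1: C=4, w×C=8×4=32
  J2: C=10, w×C=1×10=10
  J3: C=30, w×C=2×30=60
  J4: C=32, w×C=1×32=32
  J5: C=45, w×C=3×45=135
  J6: C=62, w×C=7×62=434
  J7: C=69, w×C=2×69=138
Sum w×C = 841
Sum w = 24
Weighted avg = 841/24
= 35.04


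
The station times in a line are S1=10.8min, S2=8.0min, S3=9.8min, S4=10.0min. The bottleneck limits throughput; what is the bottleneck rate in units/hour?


Bottleneck = longest station time
Station times: [10.8, 8.0, 9.8, 10.0]
Max = 10.8 min
Rate = 60 / 10.8
= 5.56 units/hour (bottleneck: 10.8min)
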